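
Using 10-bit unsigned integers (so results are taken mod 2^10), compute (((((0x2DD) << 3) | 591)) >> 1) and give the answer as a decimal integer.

375

0x2DD = 1011011101
→ << 3 (mod 2^10) → 1011101000 = 744
591 = 1001001111
→ | → 1011101111 = 751
→ >> 1 → 0101110111 = 375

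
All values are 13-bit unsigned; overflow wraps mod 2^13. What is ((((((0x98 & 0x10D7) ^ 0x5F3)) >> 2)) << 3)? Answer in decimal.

2752

0x98 = 0000010011000
0x10D7 = 1000011010111
→ & → 0000010010000 = 144
0x5F3 = 0010111110011
→ ^ → 0010101100011 = 1379
→ >> 2 → 0000101011000 = 344
→ << 3 (mod 2^13) → 0101011000000 = 2752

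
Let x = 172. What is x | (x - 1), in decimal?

x = 10101100 = 172
x - 1 = 10101011
OR    = 10101111 = 175
(x | (x - 1) sets all bits below the lowest set bit.)

175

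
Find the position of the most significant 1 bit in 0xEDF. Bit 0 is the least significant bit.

11

0xEDF = 111011011111
The topmost 1 is at position 11 (since 2^11 = 2048 ≤ 3807 < 4096).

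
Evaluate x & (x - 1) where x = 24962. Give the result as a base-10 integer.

x = 110000110000010 = 24962
x - 1 = 110000110000001
AND   = 110000110000000 = 24960
(x & (x - 1) clears the lowest set bit of x.)

24960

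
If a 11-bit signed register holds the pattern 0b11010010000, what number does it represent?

-368

pattern = 11010010000 (MSB is 1 ⇒ negative)
Invert: 00101101111, add 1 → 00101110000 = 368, so the value is -368.
(Equivalently: 1680 - 2^11 = 1680 - 2048 = -368.)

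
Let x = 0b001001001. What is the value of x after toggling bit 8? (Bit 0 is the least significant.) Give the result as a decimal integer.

329

x = 001001001
bit 8 is currently 0; toggle it via x ^ (1 << 8) = x ^ 256
→ 101001001 = 329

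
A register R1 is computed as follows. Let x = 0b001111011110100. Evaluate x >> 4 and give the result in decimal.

x = 1111011110100
shift right by 4 → 0000111101111 = 495
(equivalently, floor(7924 / 16))

495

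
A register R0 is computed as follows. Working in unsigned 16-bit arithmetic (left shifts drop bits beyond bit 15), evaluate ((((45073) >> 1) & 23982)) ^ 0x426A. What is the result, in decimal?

6754

45073 = 1011000000010001
→ >> 1 → 0101100000001000 = 22536
23982 = 0101110110101110
→ & → 0101100000001000 = 22536
0x426A = 0100001001101010
→ ^ → 0001101001100010 = 6754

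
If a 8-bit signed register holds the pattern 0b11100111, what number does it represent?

-25

pattern = 11100111 (MSB is 1 ⇒ negative)
Invert: 00011000, add 1 → 00011001 = 25, so the value is -25.
(Equivalently: 231 - 2^8 = 231 - 256 = -25.)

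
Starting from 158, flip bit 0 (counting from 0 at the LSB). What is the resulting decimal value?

x = 010011110
bit 0 is currently 0; toggle it via x ^ (1 << 0) = x ^ 1
→ 010011111 = 159

159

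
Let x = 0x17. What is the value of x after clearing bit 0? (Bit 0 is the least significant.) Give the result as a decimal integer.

x = 000010111
bit 0 is currently 1; clear it via x & ~(1 << 0) = x & ~1
→ 000010110 = 22

22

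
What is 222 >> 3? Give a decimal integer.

222 = 11011110
shift right by 3 → 00011011 = 27
(equivalently, floor(222 / 8))

27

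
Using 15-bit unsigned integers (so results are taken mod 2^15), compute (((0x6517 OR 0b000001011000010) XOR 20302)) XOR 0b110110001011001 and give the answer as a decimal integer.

17600

0x6517 = 110010100010111
0b000001011000010 = 000001011000010
→ OR → 110011111010111 = 26583
20302 = 100111101001110
→ XOR → 010100010011001 = 10393
0b110110001011001 = 110110001011001
→ XOR → 100010011000000 = 17600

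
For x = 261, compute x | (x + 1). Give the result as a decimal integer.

x = 100000101 = 261
x + 1 = 100000110
OR    = 100000111 = 263
(x | (x + 1) sets the lowest cleared bit.)

263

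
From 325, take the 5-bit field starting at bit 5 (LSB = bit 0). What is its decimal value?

v = 00101000101
Shift right by 5: 001010
Mask low 5 bits: 01010 = 10

10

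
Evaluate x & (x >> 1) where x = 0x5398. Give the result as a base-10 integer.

392

x = 101001110011000 = 21400
x>>1 = 010100111001100
AND  = 000000110001000 = 392
(x & (x >> 1) has a 1 wherever x has two consecutive 1 bits.)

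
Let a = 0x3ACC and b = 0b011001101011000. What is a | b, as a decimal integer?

15324

0x3ACC = 11101011001100
b = 11001101011000
 OR → 11101111011100 = 15324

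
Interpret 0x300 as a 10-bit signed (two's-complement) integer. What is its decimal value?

-256

pattern = 1100000000 (MSB is 1 ⇒ negative)
Invert: 0011111111, add 1 → 0100000000 = 256, so the value is -256.
(Equivalently: 768 - 2^10 = 768 - 1024 = -256.)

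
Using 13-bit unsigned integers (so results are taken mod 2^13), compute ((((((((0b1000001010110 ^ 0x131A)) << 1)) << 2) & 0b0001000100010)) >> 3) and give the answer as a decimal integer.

68

0b1000001010110 = 1000001010110
0x131A = 1001100011010
→ ^ → 0001101001100 = 844
→ << 1 (mod 2^13) → 0011010011000 = 1688
→ << 2 (mod 2^13) → 1101001100000 = 6752
0b0001000100010 = 0001000100010
→ & → 0001000100000 = 544
→ >> 3 → 0000001000100 = 68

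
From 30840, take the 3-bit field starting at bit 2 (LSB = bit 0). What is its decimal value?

v = 111100001111000
Shift right by 2: 1111000011110
Mask low 3 bits: 110 = 6

6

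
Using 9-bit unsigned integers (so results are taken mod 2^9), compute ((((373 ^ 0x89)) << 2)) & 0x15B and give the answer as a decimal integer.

373 = 101110101
0x89 = 010001001
→ ^ → 111111100 = 508
→ << 2 (mod 2^9) → 111110000 = 496
0x15B = 101011011
→ & → 101010000 = 336

336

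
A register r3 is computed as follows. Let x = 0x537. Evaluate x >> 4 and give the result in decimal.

0x537 = 10100110111
shift right by 4 → 00001010011 = 83
(equivalently, floor(1335 / 16))

83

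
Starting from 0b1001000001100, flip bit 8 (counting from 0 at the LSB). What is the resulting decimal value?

4876

x = 1001000001100
bit 8 is currently 0; toggle it via x ^ (1 << 8) = x ^ 256
→ 1001100001100 = 4876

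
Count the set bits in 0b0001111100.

n = 1111100
Count the 1s: 1 + 1 + 1 + 1 + 1 = 5

5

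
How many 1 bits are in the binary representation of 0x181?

3

0x181 = 110000001
Count the 1s: 1 + 1 + 1 = 3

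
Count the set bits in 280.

3

280 = 100011000
Count the 1s: 1 + 1 + 1 = 3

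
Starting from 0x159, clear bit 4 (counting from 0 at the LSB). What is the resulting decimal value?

329

x = 0000101011001
bit 4 is currently 1; clear it via x & ~(1 << 4) = x & ~16
→ 0000101001001 = 329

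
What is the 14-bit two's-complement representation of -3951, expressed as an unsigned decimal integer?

3951 in 14 bits: 00111101101111
Invert: 11000010010000
Add 1:  11000010010001 = 12433
(Check: 2^14 - 3951 = 16384 - 3951 = 12433.)

12433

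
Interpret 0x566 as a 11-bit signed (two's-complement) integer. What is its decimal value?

-666

pattern = 10101100110 (MSB is 1 ⇒ negative)
Invert: 01010011001, add 1 → 01010011010 = 666, so the value is -666.
(Equivalently: 1382 - 2^11 = 1382 - 2048 = -666.)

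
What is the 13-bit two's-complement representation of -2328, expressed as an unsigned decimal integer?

5864

2328 in 13 bits: 0100100011000
Invert: 1011011100111
Add 1:  1011011101000 = 5864
(Check: 2^13 - 2328 = 8192 - 2328 = 5864.)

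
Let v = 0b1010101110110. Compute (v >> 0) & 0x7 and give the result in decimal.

6

v = 1010101110110
Shift right by 0: 1010101110110
Mask low 3 bits: 110 = 6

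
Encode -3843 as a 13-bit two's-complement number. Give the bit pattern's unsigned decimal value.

4349

3843 in 13 bits: 0111100000011
Invert: 1000011111100
Add 1:  1000011111101 = 4349
(Check: 2^13 - 3843 = 8192 - 3843 = 4349.)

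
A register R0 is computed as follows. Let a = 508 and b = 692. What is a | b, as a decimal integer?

1020

508 = 0111111100
692 = 1010110100
 OR → 1111111100 = 1020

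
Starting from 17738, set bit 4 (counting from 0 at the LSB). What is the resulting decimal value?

x = 100010101001010
bit 4 is currently 0; set it via x | (1 << 4) = x | 16
→ 100010101011010 = 17754

17754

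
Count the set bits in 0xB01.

4

0xB01 = 101100000001
Count the 1s: 1 + 1 + 1 + 1 = 4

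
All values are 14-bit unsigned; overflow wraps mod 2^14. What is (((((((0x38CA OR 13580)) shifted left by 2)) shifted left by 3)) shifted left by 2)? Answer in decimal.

0x38CA = 11100011001010
13580 = 11010100001100
→ OR → 11110111001110 = 15822
→ shifted left by 2 (mod 2^14) → 11011100111000 = 14136
→ shifted left by 3 (mod 2^14) → 11100111000000 = 14784
→ shifted left by 2 (mod 2^14) → 10011100000000 = 9984

9984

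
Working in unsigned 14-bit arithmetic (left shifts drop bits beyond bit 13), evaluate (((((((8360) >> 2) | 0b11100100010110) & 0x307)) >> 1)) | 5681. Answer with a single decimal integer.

5811

8360 = 10000010101000
→ >> 2 → 00100000101010 = 2090
0b11100100010110 = 11100100010110
→ | → 11100100111110 = 14654
0x307 = 00001100000111
→ & → 00000100000110 = 262
→ >> 1 → 00000010000011 = 131
5681 = 01011000110001
→ | → 01011010110011 = 5811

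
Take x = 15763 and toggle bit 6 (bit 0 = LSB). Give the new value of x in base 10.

15827

x = 11110110010011
bit 6 is currently 0; toggle it via x ^ (1 << 6) = x ^ 64
→ 11110111010011 = 15827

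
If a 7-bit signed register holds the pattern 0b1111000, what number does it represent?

pattern = 1111000 (MSB is 1 ⇒ negative)
Invert: 0000111, add 1 → 0001000 = 8, so the value is -8.
(Equivalently: 120 - 2^7 = 120 - 128 = -8.)

-8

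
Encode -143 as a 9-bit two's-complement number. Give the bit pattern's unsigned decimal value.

369

143 in 9 bits: 010001111
Invert: 101110000
Add 1:  101110001 = 369
(Check: 2^9 - 143 = 512 - 143 = 369.)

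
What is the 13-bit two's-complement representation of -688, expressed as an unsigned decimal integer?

688 in 13 bits: 0001010110000
Invert: 1110101001111
Add 1:  1110101010000 = 7504
(Check: 2^13 - 688 = 8192 - 688 = 7504.)

7504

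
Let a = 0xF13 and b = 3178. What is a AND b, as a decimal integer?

3074

0xF13 = 111100010011
3178 = 110001101010
AND → 110000000010 = 3074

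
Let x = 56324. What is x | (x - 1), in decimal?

x = 1101110000000100 = 56324
x - 1 = 1101110000000011
OR    = 1101110000000111 = 56327
(x | (x - 1) sets all bits below the lowest set bit.)

56327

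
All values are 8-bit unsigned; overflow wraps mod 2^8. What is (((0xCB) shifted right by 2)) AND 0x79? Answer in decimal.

48

0xCB = 11001011
→ shifted right by 2 → 00110010 = 50
0x79 = 01111001
→ AND → 00110000 = 48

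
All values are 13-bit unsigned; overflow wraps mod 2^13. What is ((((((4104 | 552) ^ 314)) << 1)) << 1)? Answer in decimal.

4104 = 1000000001000
552 = 0001000101000
→ | → 1001000101000 = 4648
314 = 0000100111010
→ ^ → 1001100010010 = 4882
→ << 1 (mod 2^13) → 0011000100100 = 1572
→ << 1 (mod 2^13) → 0110001001000 = 3144

3144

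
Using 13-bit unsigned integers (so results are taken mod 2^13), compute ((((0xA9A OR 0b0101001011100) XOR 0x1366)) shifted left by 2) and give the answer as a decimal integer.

1760

0xA9A = 0101010011010
0b0101001011100 = 0101001011100
→ OR → 0101011011110 = 2782
0x1366 = 1001101100110
→ XOR → 1100110111000 = 6584
→ shifted left by 2 (mod 2^13) → 0011011100000 = 1760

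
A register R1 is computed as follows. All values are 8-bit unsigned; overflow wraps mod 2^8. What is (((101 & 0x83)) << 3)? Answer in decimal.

8

101 = 01100101
0x83 = 10000011
→ & → 00000001 = 1
→ << 3 (mod 2^8) → 00001000 = 8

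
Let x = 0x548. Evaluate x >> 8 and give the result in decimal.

0x548 = 10101001000
shift right by 8 → 00000000101 = 5
(equivalently, floor(1352 / 256))

5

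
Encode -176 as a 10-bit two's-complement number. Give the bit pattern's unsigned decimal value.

176 in 10 bits: 0010110000
Invert: 1101001111
Add 1:  1101010000 = 848
(Check: 2^10 - 176 = 1024 - 176 = 848.)

848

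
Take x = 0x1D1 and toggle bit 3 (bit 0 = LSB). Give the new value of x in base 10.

473

x = 111010001
bit 3 is currently 0; toggle it via x ^ (1 << 3) = x ^ 8
→ 111011001 = 473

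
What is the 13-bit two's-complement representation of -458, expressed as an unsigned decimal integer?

458 in 13 bits: 0000111001010
Invert: 1111000110101
Add 1:  1111000110110 = 7734
(Check: 2^13 - 458 = 8192 - 458 = 7734.)

7734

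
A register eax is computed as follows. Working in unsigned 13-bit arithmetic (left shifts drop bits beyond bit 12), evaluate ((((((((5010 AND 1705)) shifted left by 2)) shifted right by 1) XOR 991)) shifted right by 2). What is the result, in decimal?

5010 = 1001110010010
1705 = 0011010101001
→ AND → 0001010000000 = 640
→ shifted left by 2 (mod 2^13) → 0101000000000 = 2560
→ shifted right by 1 → 0010100000000 = 1280
991 = 0001111011111
→ XOR → 0011011011111 = 1759
→ shifted right by 2 → 0000110110111 = 439

439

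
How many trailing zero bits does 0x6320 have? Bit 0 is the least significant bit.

0x6320 = 110001100100000
Trailing zeros: 5, so the lowest set bit is bit 5 (value 32).

5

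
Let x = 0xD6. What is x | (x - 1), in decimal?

215

x = 11010110 = 214
x - 1 = 11010101
OR    = 11010111 = 215
(x | (x - 1) sets all bits below the lowest set bit.)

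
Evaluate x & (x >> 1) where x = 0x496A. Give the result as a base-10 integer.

x = 100100101101010 = 18794
x>>1 = 010010010110101
AND  = 000000000100000 = 32
(x & (x >> 1) has a 1 wherever x has two consecutive 1 bits.)

32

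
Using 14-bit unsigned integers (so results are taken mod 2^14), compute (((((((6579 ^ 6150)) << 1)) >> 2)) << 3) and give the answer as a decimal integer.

1744

6579 = 01100110110011
6150 = 01100000000110
→ ^ → 00000110110101 = 437
→ << 1 (mod 2^14) → 00001101101010 = 874
→ >> 2 → 00000011011010 = 218
→ << 3 (mod 2^14) → 00011011010000 = 1744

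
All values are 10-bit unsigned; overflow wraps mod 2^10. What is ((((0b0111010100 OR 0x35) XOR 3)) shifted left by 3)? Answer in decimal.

944

0b0111010100 = 0111010100
0x35 = 0000110101
→ OR → 0111110101 = 501
3 = 0000000011
→ XOR → 0111110110 = 502
→ shifted left by 3 (mod 2^10) → 1110110000 = 944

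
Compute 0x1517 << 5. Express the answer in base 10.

172768

0x1517 = 000001010100010111
shift left by 5 → 101010001011100000 = 172768
(equivalently, 5399 × 2^5 = 5399 × 32)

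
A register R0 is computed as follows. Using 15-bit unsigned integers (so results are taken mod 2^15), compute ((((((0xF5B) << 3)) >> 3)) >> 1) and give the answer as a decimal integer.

1965

0xF5B = 000111101011011
→ << 3 (mod 2^15) → 111101011011000 = 31448
→ >> 3 → 000111101011011 = 3931
→ >> 1 → 000011110101101 = 1965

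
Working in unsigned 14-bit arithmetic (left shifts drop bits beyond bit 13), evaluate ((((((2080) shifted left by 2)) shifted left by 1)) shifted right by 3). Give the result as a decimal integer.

2080 = 00100000100000
→ shifted left by 2 (mod 2^14) → 10000010000000 = 8320
→ shifted left by 1 (mod 2^14) → 00000100000000 = 256
→ shifted right by 3 → 00000000100000 = 32

32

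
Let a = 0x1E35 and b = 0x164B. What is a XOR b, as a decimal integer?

2174

0x1E35 = 1111000110101
0x164B = 1011001001011
XOR → 0100001111110 = 2174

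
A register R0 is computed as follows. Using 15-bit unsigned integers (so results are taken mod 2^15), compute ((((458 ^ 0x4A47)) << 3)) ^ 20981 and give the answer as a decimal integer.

3485

458 = 000000111001010
0x4A47 = 100101001000111
→ ^ → 100101110001101 = 19341
→ << 3 (mod 2^15) → 101110001101000 = 23656
20981 = 101000111110101
→ ^ → 000110110011101 = 3485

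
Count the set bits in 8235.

5

8235 = 10000000101011
Count the 1s: 1 + 1 + 1 + 1 + 1 = 5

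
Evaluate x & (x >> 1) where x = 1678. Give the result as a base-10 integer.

518

x = 11010001110 = 1678
x>>1 = 01101000111
AND  = 01000000110 = 518
(x & (x >> 1) has a 1 wherever x has two consecutive 1 bits.)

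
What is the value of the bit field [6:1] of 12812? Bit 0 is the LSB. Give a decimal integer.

6

v = 011001000001100
Shift right by 1: 01100100000110
Mask low 6 bits: 000110 = 6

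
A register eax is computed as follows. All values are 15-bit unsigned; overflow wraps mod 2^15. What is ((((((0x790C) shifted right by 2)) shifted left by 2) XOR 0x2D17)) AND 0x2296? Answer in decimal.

18

0x790C = 111100100001100
→ shifted right by 2 → 001111001000011 = 7747
→ shifted left by 2 (mod 2^15) → 111100100001100 = 30988
0x2D17 = 010110100010111
→ XOR → 101010000011011 = 21531
0x2296 = 010001010010110
→ AND → 000000000010010 = 18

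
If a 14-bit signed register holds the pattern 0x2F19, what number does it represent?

pattern = 10111100011001 (MSB is 1 ⇒ negative)
Invert: 01000011100110, add 1 → 01000011100111 = 4327, so the value is -4327.
(Equivalently: 12057 - 2^14 = 12057 - 16384 = -4327.)

-4327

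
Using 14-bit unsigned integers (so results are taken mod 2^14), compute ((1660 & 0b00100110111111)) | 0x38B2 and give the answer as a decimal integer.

1660 = 00011001111100
0b00100110111111 = 00100110111111
→ & → 00000000111100 = 60
0x38B2 = 11100010110010
→ | → 11100010111110 = 14526

14526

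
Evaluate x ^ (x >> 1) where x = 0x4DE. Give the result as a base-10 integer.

1713

x = 10011011110 = 1246
x>>1 = 01001101111
XOR  = 11010110001 = 1713
(x ^ (x >> 1) gives the standard binary-reflected Gray code of x.)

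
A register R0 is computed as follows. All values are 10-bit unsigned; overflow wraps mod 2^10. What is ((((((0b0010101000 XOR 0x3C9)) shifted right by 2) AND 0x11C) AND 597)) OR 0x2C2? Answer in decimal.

0b0010101000 = 0010101000
0x3C9 = 1111001001
→ XOR → 1101100001 = 865
→ shifted right by 2 → 0011011000 = 216
0x11C = 0100011100
→ AND → 0000011000 = 24
597 = 1001010101
→ AND → 0000010000 = 16
0x2C2 = 1011000010
→ OR → 1011010010 = 722

722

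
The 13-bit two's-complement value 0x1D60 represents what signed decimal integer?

-672

pattern = 1110101100000 (MSB is 1 ⇒ negative)
Invert: 0001010011111, add 1 → 0001010100000 = 672, so the value is -672.
(Equivalently: 7520 - 2^13 = 7520 - 8192 = -672.)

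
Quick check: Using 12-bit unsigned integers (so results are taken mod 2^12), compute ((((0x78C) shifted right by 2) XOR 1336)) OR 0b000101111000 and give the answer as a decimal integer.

0x78C = 011110001100
→ shifted right by 2 → 000111100011 = 483
1336 = 010100111000
→ XOR → 010011011011 = 1243
0b000101111000 = 000101111000
→ OR → 010111111011 = 1531

1531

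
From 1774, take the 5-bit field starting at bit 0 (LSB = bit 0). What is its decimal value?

14

v = 11011101110
Shift right by 0: 11011101110
Mask low 5 bits: 01110 = 14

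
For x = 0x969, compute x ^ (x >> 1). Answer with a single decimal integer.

x = 100101101001 = 2409
x>>1 = 010010110100
XOR  = 110111011101 = 3549
(x ^ (x >> 1) gives the standard binary-reflected Gray code of x.)

3549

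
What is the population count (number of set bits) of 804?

804 = 1100100100
Count the 1s: 1 + 1 + 1 + 1 = 4

4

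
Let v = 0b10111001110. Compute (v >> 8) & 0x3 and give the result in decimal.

1

v = 10111001110
Shift right by 8: 101
Mask low 2 bits: 01 = 1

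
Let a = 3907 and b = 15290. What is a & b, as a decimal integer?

2818

3907 = 00111101000011
15290 = 11101110111010
AND → 00101100000010 = 2818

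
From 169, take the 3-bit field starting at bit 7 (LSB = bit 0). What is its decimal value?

v = 0010101001
Shift right by 7: 001
Mask low 3 bits: 001 = 1

1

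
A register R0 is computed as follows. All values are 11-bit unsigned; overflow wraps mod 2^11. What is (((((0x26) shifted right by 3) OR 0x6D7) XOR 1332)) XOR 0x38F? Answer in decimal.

0x26 = 00000100110
→ shifted right by 3 → 00000000100 = 4
0x6D7 = 11011010111
→ OR → 11011010111 = 1751
1332 = 10100110100
→ XOR → 01111100011 = 995
0x38F = 01110001111
→ XOR → 00001101100 = 108

108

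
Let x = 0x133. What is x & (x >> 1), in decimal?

x = 100110011 = 307
x>>1 = 010011001
AND  = 000010001 = 17
(x & (x >> 1) has a 1 wherever x has two consecutive 1 bits.)

17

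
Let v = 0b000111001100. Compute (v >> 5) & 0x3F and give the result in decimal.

v = 000111001100
Shift right by 5: 0001110
Mask low 6 bits: 001110 = 14

14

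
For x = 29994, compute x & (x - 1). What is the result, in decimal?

x = 111010100101010 = 29994
x - 1 = 111010100101001
AND   = 111010100101000 = 29992
(x & (x - 1) clears the lowest set bit of x.)

29992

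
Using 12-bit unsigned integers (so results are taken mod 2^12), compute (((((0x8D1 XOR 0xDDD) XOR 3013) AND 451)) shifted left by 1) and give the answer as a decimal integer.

0x8D1 = 100011010001
0xDDD = 110111011101
→ XOR → 010100001100 = 1292
3013 = 101111000101
→ XOR → 111011001001 = 3785
451 = 000111000011
→ AND → 000011000001 = 193
→ shifted left by 1 (mod 2^12) → 000110000010 = 386

386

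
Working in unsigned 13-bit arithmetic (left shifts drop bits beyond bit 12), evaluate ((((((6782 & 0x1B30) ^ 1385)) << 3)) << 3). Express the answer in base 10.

5696

6782 = 1101001111110
0x1B30 = 1101100110000
→ & → 1101000110000 = 6704
1385 = 0010101101001
→ ^ → 1111101011001 = 8025
→ << 3 (mod 2^13) → 1101011001000 = 6856
→ << 3 (mod 2^13) → 1011001000000 = 5696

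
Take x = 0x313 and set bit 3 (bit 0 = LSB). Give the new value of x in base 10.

x = 1100010011
bit 3 is currently 0; set it via x | (1 << 3) = x | 8
→ 1100011011 = 795

795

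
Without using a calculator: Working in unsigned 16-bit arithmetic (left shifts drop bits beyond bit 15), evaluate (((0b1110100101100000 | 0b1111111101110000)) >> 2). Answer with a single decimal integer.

0b1110100101100000 = 1110100101100000
0b1111111101110000 = 1111111101110000
→ | → 1111111101110000 = 65392
→ >> 2 → 0011111111011100 = 16348

16348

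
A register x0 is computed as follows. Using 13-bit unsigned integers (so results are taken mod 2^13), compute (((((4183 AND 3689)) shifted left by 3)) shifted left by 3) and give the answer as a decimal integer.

4183 = 1000001010111
3689 = 0111001101001
→ AND → 0000001000001 = 65
→ shifted left by 3 (mod 2^13) → 0001000001000 = 520
→ shifted left by 3 (mod 2^13) → 1000001000000 = 4160

4160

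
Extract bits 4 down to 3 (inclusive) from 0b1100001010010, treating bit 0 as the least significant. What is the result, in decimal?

2

v = 1100001010010
Shift right by 3: 1100001010
Mask low 2 bits: 10 = 2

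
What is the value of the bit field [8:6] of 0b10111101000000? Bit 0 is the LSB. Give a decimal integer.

5

v = 10111101000000
Shift right by 6: 10111101
Mask low 3 bits: 101 = 5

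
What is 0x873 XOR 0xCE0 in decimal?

0x873 = 100001110011
0xCE0 = 110011100000
XOR → 010010010011 = 1171

1171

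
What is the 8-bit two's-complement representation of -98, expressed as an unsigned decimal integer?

158

98 in 8 bits: 01100010
Invert: 10011101
Add 1:  10011110 = 158
(Check: 2^8 - 98 = 256 - 98 = 158.)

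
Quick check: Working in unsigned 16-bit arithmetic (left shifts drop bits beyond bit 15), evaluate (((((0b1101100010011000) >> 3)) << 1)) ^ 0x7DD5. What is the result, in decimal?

0b1101100010011000 = 1101100010011000
→ >> 3 → 0001101100010011 = 6931
→ << 1 (mod 2^16) → 0011011000100110 = 13862
0x7DD5 = 0111110111010101
→ ^ → 0100101111110011 = 19443

19443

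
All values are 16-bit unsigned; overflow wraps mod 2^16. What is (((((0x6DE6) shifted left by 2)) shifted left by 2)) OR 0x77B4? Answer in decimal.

0x6DE6 = 0110110111100110
→ shifted left by 2 (mod 2^16) → 1011011110011000 = 47000
→ shifted left by 2 (mod 2^16) → 1101111001100000 = 56928
0x77B4 = 0111011110110100
→ OR → 1111111111110100 = 65524

65524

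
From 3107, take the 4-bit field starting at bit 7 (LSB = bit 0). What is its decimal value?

8

v = 0110000100011
Shift right by 7: 011000
Mask low 4 bits: 1000 = 8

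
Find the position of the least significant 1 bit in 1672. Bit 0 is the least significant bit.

3

1672 = 11010001000
Trailing zeros: 3, so the lowest set bit is bit 3 (value 8).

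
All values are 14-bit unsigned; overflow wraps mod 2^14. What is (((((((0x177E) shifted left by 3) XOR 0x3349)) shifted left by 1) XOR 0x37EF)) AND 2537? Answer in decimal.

0x177E = 01011101111110
→ shifted left by 3 (mod 2^14) → 11101111110000 = 15344
0x3349 = 11001101001001
→ XOR → 00100010111001 = 2233
→ shifted left by 1 (mod 2^14) → 01000101110010 = 4466
0x37EF = 11011111101111
→ XOR → 10011010011101 = 9885
2537 = 00100111101001
→ AND → 00000010001001 = 137

137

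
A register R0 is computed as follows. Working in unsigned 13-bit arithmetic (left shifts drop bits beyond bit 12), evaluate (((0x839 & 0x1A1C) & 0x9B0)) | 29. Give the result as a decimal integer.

0x839 = 0100000111001
0x1A1C = 1101000011100
→ & → 0100000011000 = 2072
0x9B0 = 0100110110000
→ & → 0100000010000 = 2064
29 = 0000000011101
→ | → 0100000011101 = 2077

2077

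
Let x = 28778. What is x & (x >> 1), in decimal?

x = 111000001101010 = 28778
x>>1 = 011100000110101
AND  = 011000000100000 = 12320
(x & (x >> 1) has a 1 wherever x has two consecutive 1 bits.)

12320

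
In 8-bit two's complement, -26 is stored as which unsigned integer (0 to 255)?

26 in 8 bits: 00011010
Invert: 11100101
Add 1:  11100110 = 230
(Check: 2^8 - 26 = 256 - 26 = 230.)

230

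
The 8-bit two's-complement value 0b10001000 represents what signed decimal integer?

pattern = 10001000 (MSB is 1 ⇒ negative)
Invert: 01110111, add 1 → 01111000 = 120, so the value is -120.
(Equivalently: 136 - 2^8 = 136 - 256 = -120.)

-120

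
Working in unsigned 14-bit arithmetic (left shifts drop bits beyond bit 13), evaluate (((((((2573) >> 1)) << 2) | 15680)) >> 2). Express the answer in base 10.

3926

2573 = 00101000001101
→ >> 1 → 00010100000110 = 1286
→ << 2 (mod 2^14) → 01010000011000 = 5144
15680 = 11110101000000
→ | → 11110101011000 = 15704
→ >> 2 → 00111101010110 = 3926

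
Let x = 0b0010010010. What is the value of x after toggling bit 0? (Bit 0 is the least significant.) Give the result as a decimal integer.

x = 0010010010
bit 0 is currently 0; toggle it via x ^ (1 << 0) = x ^ 1
→ 0010010011 = 147

147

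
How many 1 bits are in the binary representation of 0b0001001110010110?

n = 1001110010110
Count the 1s: 1 + 1 + 1 + 1 + 1 + 1 + 1 = 7

7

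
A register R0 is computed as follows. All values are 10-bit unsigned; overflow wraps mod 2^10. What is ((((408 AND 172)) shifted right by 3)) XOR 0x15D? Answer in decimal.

332

408 = 0110011000
172 = 0010101100
→ AND → 0010001000 = 136
→ shifted right by 3 → 0000010001 = 17
0x15D = 0101011101
→ XOR → 0101001100 = 332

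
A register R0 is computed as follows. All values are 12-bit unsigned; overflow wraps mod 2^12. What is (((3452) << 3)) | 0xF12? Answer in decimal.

4082

3452 = 110101111100
→ << 3 (mod 2^12) → 101111100000 = 3040
0xF12 = 111100010010
→ | → 111111110010 = 4082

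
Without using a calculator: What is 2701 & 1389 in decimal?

13

2701 = 101010001101
1389 = 010101101101
AND → 000000001101 = 13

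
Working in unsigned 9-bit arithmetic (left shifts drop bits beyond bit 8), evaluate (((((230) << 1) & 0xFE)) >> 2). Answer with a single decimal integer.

51

230 = 011100110
→ << 1 (mod 2^9) → 111001100 = 460
0xFE = 011111110
→ & → 011001100 = 204
→ >> 2 → 000110011 = 51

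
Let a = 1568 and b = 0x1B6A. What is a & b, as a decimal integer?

1568 = 0011000100000
0x1B6A = 1101101101010
AND → 0001000100000 = 544

544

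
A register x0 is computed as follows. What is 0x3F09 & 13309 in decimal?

0x3F09 = 11111100001001
13309 = 11001111111101
AND → 11001100001001 = 13065

13065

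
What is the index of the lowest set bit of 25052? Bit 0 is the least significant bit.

25052 = 110000111011100
Trailing zeros: 2, so the lowest set bit is bit 2 (value 4).

2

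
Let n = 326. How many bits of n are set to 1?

4

326 = 101000110
Count the 1s: 1 + 1 + 1 + 1 = 4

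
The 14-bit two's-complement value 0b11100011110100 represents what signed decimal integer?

-1804

pattern = 11100011110100 (MSB is 1 ⇒ negative)
Invert: 00011100001011, add 1 → 00011100001100 = 1804, so the value is -1804.
(Equivalently: 14580 - 2^14 = 14580 - 16384 = -1804.)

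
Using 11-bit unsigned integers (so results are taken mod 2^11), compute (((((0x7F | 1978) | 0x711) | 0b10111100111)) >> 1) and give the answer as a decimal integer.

1023

0x7F = 00001111111
1978 = 11110111010
→ | → 11111111111 = 2047
0x711 = 11100010001
→ | → 11111111111 = 2047
0b10111100111 = 10111100111
→ | → 11111111111 = 2047
→ >> 1 → 01111111111 = 1023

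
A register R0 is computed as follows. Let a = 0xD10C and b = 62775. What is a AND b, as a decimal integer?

53508

0xD10C = 1101000100001100
62775 = 1111010100110111
AND → 1101000100000100 = 53508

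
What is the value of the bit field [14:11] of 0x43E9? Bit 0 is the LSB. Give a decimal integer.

8

v = 100001111101001
Shift right by 11: 1000
Mask low 4 bits: 1000 = 8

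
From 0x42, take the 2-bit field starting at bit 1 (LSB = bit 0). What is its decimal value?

1

v = 00000001000010
Shift right by 1: 0000000100001
Mask low 2 bits: 01 = 1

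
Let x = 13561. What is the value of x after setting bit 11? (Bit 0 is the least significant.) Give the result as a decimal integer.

15609

x = 11010011111001
bit 11 is currently 0; set it via x | (1 << 11) = x | 2048
→ 11110011111001 = 15609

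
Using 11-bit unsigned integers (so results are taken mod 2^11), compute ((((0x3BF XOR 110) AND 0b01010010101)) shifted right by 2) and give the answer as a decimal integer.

164

0x3BF = 01110111111
110 = 00001101110
→ XOR → 01111010001 = 977
0b01010010101 = 01010010101
→ AND → 01010010001 = 657
→ shifted right by 2 → 00010100100 = 164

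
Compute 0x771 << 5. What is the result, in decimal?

0x771 = 0000011101110001
shift left by 5 → 1110111000100000 = 60960
(equivalently, 1905 × 2^5 = 1905 × 32)

60960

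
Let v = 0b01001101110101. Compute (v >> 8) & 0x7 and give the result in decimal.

3

v = 01001101110101
Shift right by 8: 010011
Mask low 3 bits: 011 = 3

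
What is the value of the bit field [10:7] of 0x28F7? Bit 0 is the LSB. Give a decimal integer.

v = 10100011110111
Shift right by 7: 1010001
Mask low 4 bits: 0001 = 1

1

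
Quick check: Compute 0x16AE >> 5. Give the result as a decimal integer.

181

0x16AE = 1011010101110
shift right by 5 → 0000010110101 = 181
(equivalently, floor(5806 / 32))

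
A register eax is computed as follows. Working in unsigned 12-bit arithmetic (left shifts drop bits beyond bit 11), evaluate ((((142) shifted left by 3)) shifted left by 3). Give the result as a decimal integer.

896

142 = 000010001110
→ shifted left by 3 (mod 2^12) → 010001110000 = 1136
→ shifted left by 3 (mod 2^12) → 001110000000 = 896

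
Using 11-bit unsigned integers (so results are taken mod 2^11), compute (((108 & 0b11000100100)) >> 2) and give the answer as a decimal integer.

108 = 00001101100
0b11000100100 = 11000100100
→ & → 00000100100 = 36
→ >> 2 → 00000001001 = 9

9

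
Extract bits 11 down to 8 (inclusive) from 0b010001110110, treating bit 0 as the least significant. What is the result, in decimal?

v = 010001110110
Shift right by 8: 0100
Mask low 4 bits: 0100 = 4

4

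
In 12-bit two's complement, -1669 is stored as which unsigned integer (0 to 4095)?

2427

1669 in 12 bits: 011010000101
Invert: 100101111010
Add 1:  100101111011 = 2427
(Check: 2^12 - 1669 = 4096 - 1669 = 2427.)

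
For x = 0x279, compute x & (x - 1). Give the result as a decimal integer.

x = 1001111001 = 633
x - 1 = 1001111000
AND   = 1001111000 = 632
(x & (x - 1) clears the lowest set bit of x.)

632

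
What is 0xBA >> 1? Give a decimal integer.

93

0xBA = 10111010
shift right by 1 → 01011101 = 93
(equivalently, floor(186 / 2))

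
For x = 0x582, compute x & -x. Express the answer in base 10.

x = 10110000010 = 1410
-x (two's complement) = …01001111110
AND   = 00000000010 = 2
(x & -x isolates the lowest set bit of x.)

2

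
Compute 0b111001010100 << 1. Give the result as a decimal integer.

x = 0111001010100
shift left by 1 → 1110010101000 = 7336
(equivalently, 3668 × 2^1 = 3668 × 2)

7336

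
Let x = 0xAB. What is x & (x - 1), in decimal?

x = 10101011 = 171
x - 1 = 10101010
AND   = 10101010 = 170
(x & (x - 1) clears the lowest set bit of x.)

170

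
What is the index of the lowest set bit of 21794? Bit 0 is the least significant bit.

1

21794 = 101010100100010
Trailing zeros: 1, so the lowest set bit is bit 1 (value 2).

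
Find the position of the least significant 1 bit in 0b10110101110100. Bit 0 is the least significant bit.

0b10110101110100 = 10110101110100
Trailing zeros: 2, so the lowest set bit is bit 2 (value 4).

2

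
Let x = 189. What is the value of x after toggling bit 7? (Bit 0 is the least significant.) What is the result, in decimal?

61

x = 010111101
bit 7 is currently 1; toggle it via x ^ (1 << 7) = x ^ 128
→ 000111101 = 61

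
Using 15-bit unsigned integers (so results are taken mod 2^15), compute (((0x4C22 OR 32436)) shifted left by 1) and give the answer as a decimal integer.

32108

0x4C22 = 100110000100010
32436 = 111111010110100
→ OR → 111111010110110 = 32438
→ shifted left by 1 (mod 2^15) → 111110101101100 = 32108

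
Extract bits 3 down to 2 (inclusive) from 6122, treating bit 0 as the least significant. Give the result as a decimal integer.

v = 001011111101010
Shift right by 2: 0010111111010
Mask low 2 bits: 10 = 2

2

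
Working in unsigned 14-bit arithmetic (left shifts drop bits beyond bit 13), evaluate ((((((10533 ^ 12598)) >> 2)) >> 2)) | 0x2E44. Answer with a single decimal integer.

12229

10533 = 10100100100101
12598 = 11000100110110
→ ^ → 01100000010011 = 6163
→ >> 2 → 00011000000100 = 1540
→ >> 2 → 00000110000001 = 385
0x2E44 = 10111001000100
→ | → 10111111000101 = 12229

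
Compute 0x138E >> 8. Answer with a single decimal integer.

19

0x138E = 1001110001110
shift right by 8 → 0000000010011 = 19
(equivalently, floor(5006 / 256))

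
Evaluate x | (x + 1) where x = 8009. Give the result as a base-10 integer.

x = 1111101001001 = 8009
x + 1 = 1111101001010
OR    = 1111101001011 = 8011
(x | (x + 1) sets the lowest cleared bit.)

8011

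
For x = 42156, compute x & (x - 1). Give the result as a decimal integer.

42152

x = 1010010010101100 = 42156
x - 1 = 1010010010101011
AND   = 1010010010101000 = 42152
(x & (x - 1) clears the lowest set bit of x.)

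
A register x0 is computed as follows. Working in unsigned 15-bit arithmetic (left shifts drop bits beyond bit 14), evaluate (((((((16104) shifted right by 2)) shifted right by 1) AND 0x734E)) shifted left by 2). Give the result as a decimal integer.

16104 = 011111011101000
→ shifted right by 2 → 000111110111010 = 4026
→ shifted right by 1 → 000011111011101 = 2013
0x734E = 111001101001110
→ AND → 000001101001100 = 844
→ shifted left by 2 (mod 2^15) → 000110100110000 = 3376

3376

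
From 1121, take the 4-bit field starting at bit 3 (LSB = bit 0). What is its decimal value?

v = 0010001100001
Shift right by 3: 0010001100
Mask low 4 bits: 1100 = 12

12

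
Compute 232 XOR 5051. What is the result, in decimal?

232 = 0000011101000
5051 = 1001110111011
XOR → 1001101010011 = 4947

4947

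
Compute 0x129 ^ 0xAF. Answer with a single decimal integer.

390

0x129 = 100101001
0xAF = 010101111
XOR → 110000110 = 390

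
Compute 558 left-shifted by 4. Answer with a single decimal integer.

8928

558 = 00001000101110
shift left by 4 → 10001011100000 = 8928
(equivalently, 558 × 2^4 = 558 × 16)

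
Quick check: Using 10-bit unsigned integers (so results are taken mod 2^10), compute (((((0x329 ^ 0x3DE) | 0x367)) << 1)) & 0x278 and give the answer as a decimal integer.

0x329 = 1100101001
0x3DE = 1111011110
→ ^ → 0011110111 = 247
0x367 = 1101100111
→ | → 1111110111 = 1015
→ << 1 (mod 2^10) → 1111101110 = 1006
0x278 = 1001111000
→ & → 1001101000 = 616

616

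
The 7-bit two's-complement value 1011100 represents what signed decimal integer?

-36

pattern = 1011100 (MSB is 1 ⇒ negative)
Invert: 0100011, add 1 → 0100100 = 36, so the value is -36.
(Equivalently: 92 - 2^7 = 92 - 128 = -36.)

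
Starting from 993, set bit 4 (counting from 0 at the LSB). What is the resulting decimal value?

1009

x = 0001111100001
bit 4 is currently 0; set it via x | (1 << 4) = x | 16
→ 0001111110001 = 1009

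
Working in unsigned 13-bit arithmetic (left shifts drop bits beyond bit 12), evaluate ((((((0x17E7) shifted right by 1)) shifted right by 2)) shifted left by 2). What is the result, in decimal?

3056

0x17E7 = 1011111100111
→ shifted right by 1 → 0101111110011 = 3059
→ shifted right by 2 → 0001011111100 = 764
→ shifted left by 2 (mod 2^13) → 0101111110000 = 3056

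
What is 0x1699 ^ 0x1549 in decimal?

0x1699 = 1011010011001
0x1549 = 1010101001001
XOR → 0001111010000 = 976

976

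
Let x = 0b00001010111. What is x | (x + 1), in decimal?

95

x = 1010111 = 87
x + 1 = 1011000
OR    = 1011111 = 95
(x | (x + 1) sets the lowest cleared bit.)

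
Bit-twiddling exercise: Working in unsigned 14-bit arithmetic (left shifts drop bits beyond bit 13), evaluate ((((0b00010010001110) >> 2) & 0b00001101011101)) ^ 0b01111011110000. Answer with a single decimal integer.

0b00010010001110 = 00010010001110
→ >> 2 → 00000100100011 = 291
0b00001101011101 = 00001101011101
→ & → 00000100000001 = 257
0b01111011110000 = 01111011110000
→ ^ → 01111111110001 = 8177

8177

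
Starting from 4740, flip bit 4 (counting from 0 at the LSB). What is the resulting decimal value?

4756

x = 1001010000100
bit 4 is currently 0; toggle it via x ^ (1 << 4) = x ^ 16
→ 1001010010100 = 4756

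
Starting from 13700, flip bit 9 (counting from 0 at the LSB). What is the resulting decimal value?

x = 11010110000100
bit 9 is currently 0; toggle it via x ^ (1 << 9) = x ^ 512
→ 11011110000100 = 14212

14212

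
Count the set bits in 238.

6

238 = 11101110
Count the 1s: 1 + 1 + 1 + 1 + 1 + 1 = 6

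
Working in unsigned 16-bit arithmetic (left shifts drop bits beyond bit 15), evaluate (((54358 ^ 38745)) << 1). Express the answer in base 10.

54358 = 1101010001010110
38745 = 1001011101011001
→ ^ → 0100001100001111 = 17167
→ << 1 (mod 2^16) → 1000011000011110 = 34334

34334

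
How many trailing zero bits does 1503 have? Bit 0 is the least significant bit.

1503 = 10111011111
Trailing zeros: 0, so the lowest set bit is bit 0 (value 1).

0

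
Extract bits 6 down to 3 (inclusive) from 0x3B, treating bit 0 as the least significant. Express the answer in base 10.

7

v = 00111011
Shift right by 3: 00111
Mask low 4 bits: 0111 = 7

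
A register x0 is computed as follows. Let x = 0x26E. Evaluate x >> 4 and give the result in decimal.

38

0x26E = 1001101110
shift right by 4 → 0000100110 = 38
(equivalently, floor(622 / 16))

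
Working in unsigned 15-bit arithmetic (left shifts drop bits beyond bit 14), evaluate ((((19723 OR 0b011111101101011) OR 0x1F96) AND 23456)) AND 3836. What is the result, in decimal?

2720

19723 = 100110100001011
0b011111101101011 = 011111101101011
→ OR → 111111101101011 = 32619
0x1F96 = 001111110010110
→ OR → 111111111111111 = 32767
23456 = 101101110100000
→ AND → 101101110100000 = 23456
3836 = 000111011111100
→ AND → 000101010100000 = 2720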